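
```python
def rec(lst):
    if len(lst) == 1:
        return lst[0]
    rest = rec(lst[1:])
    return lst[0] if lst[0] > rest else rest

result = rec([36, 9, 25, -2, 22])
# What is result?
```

Recursive max over [36, 9, 25, -2, 22] = 36

Answer: 36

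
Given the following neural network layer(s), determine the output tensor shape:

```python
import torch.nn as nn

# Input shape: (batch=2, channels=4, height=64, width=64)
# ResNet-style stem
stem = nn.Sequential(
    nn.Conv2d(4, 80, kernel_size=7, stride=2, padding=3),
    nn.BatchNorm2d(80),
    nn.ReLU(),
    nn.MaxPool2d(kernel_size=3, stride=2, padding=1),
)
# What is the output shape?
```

Input: (2, 4, 64, 64) -> after Conv2d 7x7 stride=2: (2, 80, 32, 32) -> Output: (2, 80, 16, 16)

Answer: (2, 80, 16, 16)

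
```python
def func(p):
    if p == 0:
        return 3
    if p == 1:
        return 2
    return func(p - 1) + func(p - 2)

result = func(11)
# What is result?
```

Build up from base cases: func(0)=3, func(1)=2, func(2)=5, func(3)=7, func(4)=12, func(5)=19, func(6)=31, ..., func(11)=343

Answer: 343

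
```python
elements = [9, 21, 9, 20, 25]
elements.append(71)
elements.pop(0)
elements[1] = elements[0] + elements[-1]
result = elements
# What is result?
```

Trace:
`elements = [9, 21, 9, 20, 25]` → elements = [9, 21, 9, 20, 25]
`elements.append(71)` → elements = [9, 21, 9, 20, 25, 71]
`elements.pop(0)` → elements = [21, 9, 20, 25, 71]
`elements[1] = elements[0] + elements[-1]` → elements = [21, 92, 20, 25, 71]
`result = elements` → result = [21, 92, 20, 25, 71]
So result = [21, 92, 20, 25, 71]

Answer: [21, 92, 20, 25, 71]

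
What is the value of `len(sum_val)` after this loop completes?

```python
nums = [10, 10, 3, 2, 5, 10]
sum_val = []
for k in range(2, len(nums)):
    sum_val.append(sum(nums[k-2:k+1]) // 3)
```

Number of 3-element averages
`sum_val` takes the values: [] → [7] → [7, 5] → [7, 5, 3] → [7, 5, 3, 5]
So `len(sum_val)` = 4

Answer: 4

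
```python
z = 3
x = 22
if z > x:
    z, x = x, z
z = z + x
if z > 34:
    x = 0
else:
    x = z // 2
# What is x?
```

Trace:
`z = 3` → z = 3
`x = 22` → x = 22
`if z > x: ...` → z > x is False → no variable changes
`z = z + x` → z = 25
`if z > 34: ...` → z > 34 is False, take else branch → x = 12
So x = 12

Answer: 12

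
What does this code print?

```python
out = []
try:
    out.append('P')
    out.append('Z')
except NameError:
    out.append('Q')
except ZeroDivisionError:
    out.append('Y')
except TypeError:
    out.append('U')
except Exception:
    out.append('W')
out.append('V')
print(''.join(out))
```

Execution trace: 'P' (try body) → 'Z' (try body, no exception) → 'V' (after the try/except). Output: PZV

Answer: PZV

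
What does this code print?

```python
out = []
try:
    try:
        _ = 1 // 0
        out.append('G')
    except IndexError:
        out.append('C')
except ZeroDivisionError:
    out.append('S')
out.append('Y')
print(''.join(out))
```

Execution trace: 'S' (outer except ZeroDivisionError) → 'Y' (after the try/except). Output: SY

Answer: SY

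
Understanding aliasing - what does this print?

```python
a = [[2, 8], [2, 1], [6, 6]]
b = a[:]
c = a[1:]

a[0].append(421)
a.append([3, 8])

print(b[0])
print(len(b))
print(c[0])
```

Key concept: slice with nested mutation.
Step by step:
`a = [[2, 8], [2, 1], [6, 6]]` → a = [[2, 8], [2, 1], [6, 6]]
`b = a[:]` → b = [[2, 8], [2, 1], [6, 6]]
`c = a[1:]` → c = [[2, 1], [6, 6]]
`a[0].append(421)` → a = [[2, 8, 421], [2, 1], [6, 6]]; b = [[2, 8, 421], [2, 1], [6, 6]]
`a.append([3, 8])` → a = [[2, 8, 421], [2, 1], [6, 6], [3, 8]]
`print(b[0])` → prints [2, 8, 421]
`print(len(b))` → prints 3
`print(c[0])` → prints [2, 1]

Answer:
[2, 8, 421]
3
[2, 1]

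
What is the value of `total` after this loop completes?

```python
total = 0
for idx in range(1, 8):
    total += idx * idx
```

Sum of squares 1² to 7² = 140
`total` takes the values: 0 → 1 → 5 → 14 → 30 → 55 → 91 → 140

Answer: 140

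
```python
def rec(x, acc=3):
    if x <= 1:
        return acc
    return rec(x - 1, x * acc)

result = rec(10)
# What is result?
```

Accumulator trace (n, acc): (10, 3) -> (9, 30) -> (8, 270) -> (7, 2160) -> (6, 15120) -> (5, 90720) -> (4, 453600) -> (3, 1814400) -> (2, 5443200) -> (1, 10886400) -> return 10886400

Answer: 10886400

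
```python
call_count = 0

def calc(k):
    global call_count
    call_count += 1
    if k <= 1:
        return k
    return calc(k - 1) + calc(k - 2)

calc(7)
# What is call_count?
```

Calls(k) = 1 + Calls(k-1) + Calls(k-2); Calls(0)=Calls(1)=1. For k=7 this gives 41.

Answer: 41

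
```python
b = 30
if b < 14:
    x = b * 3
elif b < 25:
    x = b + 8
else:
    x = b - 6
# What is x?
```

Trace:
`b = 30` → b = 30
`if b < 14: ...` → b < 14 is False, b < 25 is False, take else branch → x = 24
So x = 24

Answer: 24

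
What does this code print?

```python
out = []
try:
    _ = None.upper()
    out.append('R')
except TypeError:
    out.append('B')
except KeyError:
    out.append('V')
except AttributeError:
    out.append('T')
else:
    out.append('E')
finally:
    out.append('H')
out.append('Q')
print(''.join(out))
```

Execution trace: 'T' (except AttributeError) → 'H' (finally) → 'Q' (after the try/except). Output: THQ

Answer: THQ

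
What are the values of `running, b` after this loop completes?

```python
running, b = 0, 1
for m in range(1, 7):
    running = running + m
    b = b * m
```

Sum and factorial of 1 to 6
`running, b` takes the values: (0, 1) → (1, 1) → (3, 1) → (3, 2) → (6, 2) → (6, 6) → (10, 6) → (10, 24) → (15, 24) → (15, 120) → (21, 120) → (21, 720)

Answer: 21, 720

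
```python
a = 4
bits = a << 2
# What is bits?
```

Trace:
`a = 4` → a = 4
`bits = a << 2` → bits = 16
So bits = 16

Answer: 16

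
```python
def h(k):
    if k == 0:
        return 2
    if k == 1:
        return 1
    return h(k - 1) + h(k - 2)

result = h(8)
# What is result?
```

Build up from base cases: h(0)=2, h(1)=1, h(2)=3, h(3)=4, h(4)=7, h(5)=11, h(6)=18, ..., h(8)=47

Answer: 47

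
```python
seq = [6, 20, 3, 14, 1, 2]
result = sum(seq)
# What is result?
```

Trace:
`seq = [6, 20, 3, 14, 1, 2]` → seq = [6, 20, 3, 14, 1, 2]
`result = sum(seq)` → result = 46
So result = 46

Answer: 46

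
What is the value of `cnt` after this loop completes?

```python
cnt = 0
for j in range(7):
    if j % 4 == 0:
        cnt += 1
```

Count numbers divisible by 4 in range(7)
`cnt` takes the values: 0 → 1 → 2

Answer: 2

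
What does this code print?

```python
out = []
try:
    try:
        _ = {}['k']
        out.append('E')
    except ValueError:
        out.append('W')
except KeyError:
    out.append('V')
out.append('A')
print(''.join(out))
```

Execution trace: 'V' (outer except KeyError) → 'A' (after the try/except). Output: VA

Answer: VA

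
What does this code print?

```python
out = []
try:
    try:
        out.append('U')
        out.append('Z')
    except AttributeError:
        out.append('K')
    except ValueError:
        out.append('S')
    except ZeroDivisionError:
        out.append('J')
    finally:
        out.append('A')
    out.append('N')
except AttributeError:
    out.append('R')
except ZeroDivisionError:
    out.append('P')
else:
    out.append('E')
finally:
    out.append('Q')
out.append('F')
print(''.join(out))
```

Execution trace: 'U' (inner try body) → 'Z' (inner try body, no exception) → 'A' (inner finally) → 'N' (try body, no exception) → 'E' (else) → 'Q' (finally) → 'F' (after the try/except). Output: UZANEQF

Answer: UZANEQF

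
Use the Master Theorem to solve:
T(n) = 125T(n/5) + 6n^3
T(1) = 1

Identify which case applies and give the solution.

a=125, b=5, f(n)=6n^3. log_5(125) = 3. Since c=3 = 3, Case 2 applies: T(n) = Θ(n^log_b(a) · log n) = O(n^3 log n).

Answer: O(n^3 log n) - Case 2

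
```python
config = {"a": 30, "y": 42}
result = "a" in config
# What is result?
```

Trace:
`config = {"a": 30, "y": 42}` → config = {'a': 30, 'y': 42}
`result = "a" in config` → result = True
So result = True

Answer: True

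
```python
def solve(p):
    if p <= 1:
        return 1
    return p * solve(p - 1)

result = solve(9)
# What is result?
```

solve(9) = 9 * 8 * 7 * 6 * 5 * 4 * 3 * 2 * 1 = 362880

Answer: 362880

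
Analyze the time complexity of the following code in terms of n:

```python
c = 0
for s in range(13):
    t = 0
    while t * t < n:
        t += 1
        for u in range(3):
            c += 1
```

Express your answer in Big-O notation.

Each loop level contributes: 1 × √n × 1. Multiplying the contributions gives O(√n).

Answer: O(√n)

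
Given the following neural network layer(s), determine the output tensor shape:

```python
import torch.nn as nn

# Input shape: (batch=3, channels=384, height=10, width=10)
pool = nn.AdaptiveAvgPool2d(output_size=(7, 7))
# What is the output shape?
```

Input: (3, 384, 10, 10) -> Output: (3, 384, 7, 7)

Answer: (3, 384, 7, 7)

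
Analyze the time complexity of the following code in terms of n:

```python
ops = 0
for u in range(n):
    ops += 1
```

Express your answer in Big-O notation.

Each loop level contributes: n. Multiplying the contributions gives O(n).

Answer: O(n)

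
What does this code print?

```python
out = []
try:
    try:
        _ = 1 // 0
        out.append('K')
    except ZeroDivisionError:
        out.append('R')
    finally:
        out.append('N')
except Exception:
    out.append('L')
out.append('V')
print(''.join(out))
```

Execution trace: 'R' (inner except ZeroDivisionError) → 'N' (inner finally) → 'V' (after the try/except). Output: RNV

Answer: RNV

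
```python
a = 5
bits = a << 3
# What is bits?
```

Trace:
`a = 5` → a = 5
`bits = a << 3` → bits = 40
So bits = 40

Answer: 40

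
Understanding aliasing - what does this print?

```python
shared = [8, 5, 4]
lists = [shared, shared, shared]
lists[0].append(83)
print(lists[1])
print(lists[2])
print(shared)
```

Key concept: list of same reference.
Step by step:
`shared = [8, 5, 4]` → shared = [8, 5, 4]
`lists = [shared, shared, shared]` → lists = [[8, 5, 4], [8, 5, 4], [8, 5, 4]]
`lists[0].append(83)` → shared = [8, 5, 4, 83]; lists = [[8, 5, 4, 83], [8, 5, 4, 83], [8, 5, 4, 83]]
`print(lists[1])` → prints [8, 5, 4, 83]
`print(lists[2])` → prints [8, 5, 4, 83]
`print(shared)` → prints [8, 5, 4, 83]

Answer:
[8, 5, 4, 83]
[8, 5, 4, 83]
[8, 5, 4, 83]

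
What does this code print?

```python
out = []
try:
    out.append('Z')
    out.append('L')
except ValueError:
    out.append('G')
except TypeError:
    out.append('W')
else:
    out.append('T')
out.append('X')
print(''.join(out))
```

Execution trace: 'Z' (try body) → 'L' (try body, no exception) → 'T' (else) → 'X' (after the try/except). Output: ZLTX

Answer: ZLTX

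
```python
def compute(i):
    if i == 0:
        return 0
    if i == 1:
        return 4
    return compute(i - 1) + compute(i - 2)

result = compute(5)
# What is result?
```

Build up from base cases: compute(0)=0, compute(1)=4, compute(2)=4, compute(3)=8, compute(4)=12, compute(5)=20

Answer: 20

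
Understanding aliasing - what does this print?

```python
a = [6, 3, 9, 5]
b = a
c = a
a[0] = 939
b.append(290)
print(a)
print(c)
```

Key concept: multiple aliases.
Step by step:
`a = [6, 3, 9, 5]` → a = [6, 3, 9, 5]
`b = a` → b = [6, 3, 9, 5] (same object as a)
`c = a` → c = [6, 3, 9, 5] (same object as a, b)
`a[0] = 939` → a = [939, 3, 9, 5] (same object as b, c); b = [939, 3, 9, 5] (same object as a, c); c = [939, 3, 9, 5] (same object as a, b)
`b.append(290)` → a = [939, 3, 9, 5, 290] (same object as b, c); b = [939, 3, 9, 5, 290] (same object as a, c); c = [939, 3, 9, 5, 290] (same object as a, b)
`print(a)` → prints [939, 3, 9, 5, 290]
`print(c)` → prints [939, 3, 9, 5, 290]

Answer:
[939, 3, 9, 5, 290]
[939, 3, 9, 5, 290]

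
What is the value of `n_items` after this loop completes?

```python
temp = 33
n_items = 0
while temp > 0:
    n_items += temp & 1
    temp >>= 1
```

Count set bits in 33 (binary: 0b100001)
`n_items` takes the values: 0 → 1 → 2

Answer: 2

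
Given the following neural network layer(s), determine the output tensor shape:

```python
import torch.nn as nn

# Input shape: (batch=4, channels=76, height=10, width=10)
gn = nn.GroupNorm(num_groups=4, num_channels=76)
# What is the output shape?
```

Input: (4, 76, 10, 10) -> Output: (4, 76, 10, 10)

Answer: (4, 76, 10, 10)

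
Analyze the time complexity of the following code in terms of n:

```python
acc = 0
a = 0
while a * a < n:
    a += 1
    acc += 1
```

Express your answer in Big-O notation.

Each loop level contributes: √n. Multiplying the contributions gives O(√n).

Answer: O(√n)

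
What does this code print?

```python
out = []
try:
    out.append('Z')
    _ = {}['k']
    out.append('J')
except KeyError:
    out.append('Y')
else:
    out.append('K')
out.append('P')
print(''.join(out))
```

Execution trace: 'Z' (try body) → 'Y' (except KeyError) → 'P' (after the try/except). Output: ZYP

Answer: ZYP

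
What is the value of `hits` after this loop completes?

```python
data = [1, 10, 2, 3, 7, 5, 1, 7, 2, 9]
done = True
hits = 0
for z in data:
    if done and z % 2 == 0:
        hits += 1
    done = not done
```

Count even values at even positions
`hits` takes the values: 0 → 1 → 2

Answer: 2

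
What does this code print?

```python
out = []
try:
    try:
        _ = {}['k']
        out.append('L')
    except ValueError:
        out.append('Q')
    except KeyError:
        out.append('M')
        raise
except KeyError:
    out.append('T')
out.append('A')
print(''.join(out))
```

Execution trace: 'M' (inner except KeyError) → 'T' (outer except KeyError) → 'A' (after the try/except). Output: MTA

Answer: MTA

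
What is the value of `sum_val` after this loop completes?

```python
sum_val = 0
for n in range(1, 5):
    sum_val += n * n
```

Sum of squares 1² to 4² = 30
`sum_val` takes the values: 0 → 1 → 5 → 14 → 30

Answer: 30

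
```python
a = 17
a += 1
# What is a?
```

Trace:
`a = 17` → a = 17
`a += 1` → a = 18
So a = 18

Answer: 18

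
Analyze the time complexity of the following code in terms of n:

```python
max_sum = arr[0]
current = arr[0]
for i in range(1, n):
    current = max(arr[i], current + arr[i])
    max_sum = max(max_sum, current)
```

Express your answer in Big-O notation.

This is Kadane's algorithm for maximum subarray. Time complexity: O(n).

Answer: O(n)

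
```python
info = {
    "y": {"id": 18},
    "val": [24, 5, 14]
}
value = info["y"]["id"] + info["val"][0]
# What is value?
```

Trace:
`info = { ...` → info = {'y': {'id': 18}, 'val': [24, 5, 14]}
`value = info["y"]["id"] + info["val"][0]` → value = 42
So value = 42

Answer: 42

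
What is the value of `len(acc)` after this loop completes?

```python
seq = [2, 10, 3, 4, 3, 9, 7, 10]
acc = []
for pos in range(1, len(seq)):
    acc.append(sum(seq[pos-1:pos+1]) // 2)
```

Number of 2-element averages
`acc` takes the values: [] → [6] → [6, 6] → [6, 6, 3] → [6, 6, 3, 3] → [6, 6, 3, 3, 6] → [6, 6, 3, 3, 6, 8] → [6, 6, 3, 3, 6, 8, 8]
So `len(acc)` = 7

Answer: 7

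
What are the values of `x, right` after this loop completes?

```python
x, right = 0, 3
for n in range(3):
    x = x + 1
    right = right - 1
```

x goes 0→3, right goes 3→0
`x, right` takes the values: (0, 3) → (1, 3) → (1, 2) → (2, 2) → (2, 1) → (3, 1) → (3, 0)

Answer: 3, 0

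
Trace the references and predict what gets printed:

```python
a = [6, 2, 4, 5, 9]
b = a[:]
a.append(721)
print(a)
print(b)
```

Key concept: slice [:] creates copy.
Step by step:
`a = [6, 2, 4, 5, 9]` → a = [6, 2, 4, 5, 9]
`b = a[:]` → b = [6, 2, 4, 5, 9]
`a.append(721)` → a = [6, 2, 4, 5, 9, 721]
`print(a)` → prints [6, 2, 4, 5, 9, 721]
`print(b)` → prints [6, 2, 4, 5, 9]

Answer:
[6, 2, 4, 5, 9, 721]
[6, 2, 4, 5, 9]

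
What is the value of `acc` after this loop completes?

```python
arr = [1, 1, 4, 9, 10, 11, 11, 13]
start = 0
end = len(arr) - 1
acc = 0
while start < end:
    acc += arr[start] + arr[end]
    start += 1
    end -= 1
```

Sum of pairs from ends
`acc` takes the values: 0 → 14 → 26 → 41 → 60

Answer: 60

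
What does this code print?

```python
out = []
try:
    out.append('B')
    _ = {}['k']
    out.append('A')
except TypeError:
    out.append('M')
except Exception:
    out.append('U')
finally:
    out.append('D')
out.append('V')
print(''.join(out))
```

Execution trace: 'B' (try body) → 'U' (except Exception) → 'D' (finally) → 'V' (after the try/except). Output: BUDV

Answer: BUDV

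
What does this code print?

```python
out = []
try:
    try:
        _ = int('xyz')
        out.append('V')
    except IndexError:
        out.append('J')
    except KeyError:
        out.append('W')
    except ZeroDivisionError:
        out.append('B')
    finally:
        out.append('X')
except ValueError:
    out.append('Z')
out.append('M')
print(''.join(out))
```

Execution trace: 'X' (inner finally) → 'Z' (outer except ValueError) → 'M' (after the try/except). Output: XZM

Answer: XZM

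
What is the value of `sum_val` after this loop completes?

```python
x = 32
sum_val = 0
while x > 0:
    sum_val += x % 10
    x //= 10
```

Sum digits of 32
`sum_val` takes the values: 0 → 2 → 5

Answer: 5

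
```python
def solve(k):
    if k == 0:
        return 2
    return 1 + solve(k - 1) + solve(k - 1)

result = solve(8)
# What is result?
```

solve(k) = 1 + 2·solve(k-1), solve(0)=2. Closed form: (2+1)·2^8 - 1 = 767.

Answer: 767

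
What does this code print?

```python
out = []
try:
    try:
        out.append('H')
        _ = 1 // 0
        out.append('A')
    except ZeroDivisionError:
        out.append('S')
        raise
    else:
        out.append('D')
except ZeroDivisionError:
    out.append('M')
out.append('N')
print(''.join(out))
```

Execution trace: 'H' (inner try body) → 'S' (inner except ZeroDivisionError) → 'M' (outer except ZeroDivisionError) → 'N' (after the try/except). Output: HSMN

Answer: HSMN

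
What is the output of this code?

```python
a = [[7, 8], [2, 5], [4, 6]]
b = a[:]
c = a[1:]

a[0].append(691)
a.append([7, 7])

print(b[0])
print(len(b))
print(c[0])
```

Key concept: slice with nested mutation.
Step by step:
`a = [[7, 8], [2, 5], [4, 6]]` → a = [[7, 8], [2, 5], [4, 6]]
`b = a[:]` → b = [[7, 8], [2, 5], [4, 6]]
`c = a[1:]` → c = [[2, 5], [4, 6]]
`a[0].append(691)` → a = [[7, 8, 691], [2, 5], [4, 6]]; b = [[7, 8, 691], [2, 5], [4, 6]]
`a.append([7, 7])` → a = [[7, 8, 691], [2, 5], [4, 6], [7, 7]]
`print(b[0])` → prints [7, 8, 691]
`print(len(b))` → prints 3
`print(c[0])` → prints [2, 5]

Answer:
[7, 8, 691]
3
[2, 5]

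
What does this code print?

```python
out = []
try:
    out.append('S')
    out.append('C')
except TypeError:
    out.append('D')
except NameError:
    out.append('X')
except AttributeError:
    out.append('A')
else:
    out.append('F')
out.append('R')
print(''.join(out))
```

Execution trace: 'S' (try body) → 'C' (try body, no exception) → 'F' (else) → 'R' (after the try/except). Output: SCFR

Answer: SCFR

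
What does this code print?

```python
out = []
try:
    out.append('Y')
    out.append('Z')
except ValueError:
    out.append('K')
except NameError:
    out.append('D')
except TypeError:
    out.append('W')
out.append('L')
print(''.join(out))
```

Execution trace: 'Y' (try body) → 'Z' (try body, no exception) → 'L' (after the try/except). Output: YZL

Answer: YZL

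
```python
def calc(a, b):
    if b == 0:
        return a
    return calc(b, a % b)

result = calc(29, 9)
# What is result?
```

calc(29, 9) -> calc(9, 2) -> calc(2, 1) -> calc(1, 0) -> 1

Answer: 1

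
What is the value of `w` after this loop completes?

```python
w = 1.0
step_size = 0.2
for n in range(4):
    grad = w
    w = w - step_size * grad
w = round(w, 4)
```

Gradient descent: w = 1.0 * (1 - 0.2)^4
`w` takes the values: 1.0 → 0.8 → 0.64 → 0.512 → 0.4096

Answer: 0.4096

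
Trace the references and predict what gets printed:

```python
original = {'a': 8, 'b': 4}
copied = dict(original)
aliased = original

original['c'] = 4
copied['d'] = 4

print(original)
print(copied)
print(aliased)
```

Key concept: dict() creates copy, assignment creates alias.
Step by step:
`original = {'a': 8, 'b': 4}` → original = {'a': 8, 'b': 4}
`copied = dict(original)` → copied = {'a': 8, 'b': 4}
`aliased = original` → aliased = {'a': 8, 'b': 4} (same object as original)
`original['c'] = 4` → original = {'a': 8, 'b': 4, 'c': 4} (same object as aliased); aliased = {'a': 8, 'b': 4, 'c': 4} (same object as original)
`copied['d'] = 4` → copied = {'a': 8, 'b': 4, 'd': 4}
`print(original)` → prints {'a': 8, 'b': 4, 'c': 4}
`print(copied)` → prints {'a': 8, 'b': 4, 'd': 4}
`print(aliased)` → prints {'a': 8, 'b': 4, 'c': 4}

Answer:
{'a': 8, 'b': 4, 'c': 4}
{'a': 8, 'b': 4, 'd': 4}
{'a': 8, 'b': 4, 'c': 4}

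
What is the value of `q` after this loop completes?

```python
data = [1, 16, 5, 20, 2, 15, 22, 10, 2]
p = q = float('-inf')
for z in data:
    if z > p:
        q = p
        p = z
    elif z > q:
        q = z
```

Second largest (with repeats) in [1, 16, 5, 20, 2, 15, 22, 10, 2]
`q` takes the values: -inf → 1 → 5 → 16 → 20

Answer: 20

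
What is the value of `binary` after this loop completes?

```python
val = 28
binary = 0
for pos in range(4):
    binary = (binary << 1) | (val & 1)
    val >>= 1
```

Reverse lowest 4 bits of 28
`binary` takes the values: 0 → 1 → 3

Answer: 3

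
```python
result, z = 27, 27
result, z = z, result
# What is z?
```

Trace:
`result, z = 27, 27` → result = 27; z = 27
`result, z = z, result` → result = 27; z = 27
So z = 27

Answer: 27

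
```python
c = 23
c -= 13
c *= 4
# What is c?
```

Trace:
`c = 23` → c = 23
`c -= 13` → c = 10
`c *= 4` → c = 40
So c = 40

Answer: 40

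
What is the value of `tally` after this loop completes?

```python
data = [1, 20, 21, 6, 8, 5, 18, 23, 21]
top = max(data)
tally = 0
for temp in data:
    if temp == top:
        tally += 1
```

Count of max value 23 in [1, 20, 21, 6, 8, 5, 18, 23, 21]
`tally` takes the values: 0 → 1

Answer: 1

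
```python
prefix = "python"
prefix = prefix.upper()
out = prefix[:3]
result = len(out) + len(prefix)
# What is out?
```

Trace:
`prefix = "python"` → prefix = 'python'
`prefix = prefix.upper()` → prefix = 'PYTHON'
`out = prefix[:3]` → out = 'PYT'
`result = len(out) + len(prefix)` → result = 9
So out = 'PYT'

Answer: 'PYT'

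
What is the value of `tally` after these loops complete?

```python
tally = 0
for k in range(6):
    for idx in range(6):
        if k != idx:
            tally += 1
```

6² - 6 (exclude diagonal)
`tally` takes the values: 0 → 1 → 2 → 3 → 4 → 5 → 6 → 7 → 8 → 9 → 10 → 11 → 12 → 13 → 14 → 15 → 16 → 17 → 18 → 19 → 20 → 21 → 22 → 23 → 24 → 25 → 26 → 27 → 28 → 29 → 30

Answer: 30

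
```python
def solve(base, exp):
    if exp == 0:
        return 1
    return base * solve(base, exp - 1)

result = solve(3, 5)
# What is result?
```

solve(3, 5) = 3 * 3 * 3 * 3 * 3 = 243

Answer: 243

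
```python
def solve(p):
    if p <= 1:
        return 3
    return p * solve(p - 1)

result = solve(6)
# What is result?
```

solve(6) = 6 * 5 * 4 * 3 * 2 * 3 = 2160

Answer: 2160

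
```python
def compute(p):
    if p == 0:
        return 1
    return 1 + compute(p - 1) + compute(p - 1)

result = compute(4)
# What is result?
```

compute(p) = 1 + 2·compute(p-1), compute(0)=1. Closed form: (1+1)·2^4 - 1 = 31.

Answer: 31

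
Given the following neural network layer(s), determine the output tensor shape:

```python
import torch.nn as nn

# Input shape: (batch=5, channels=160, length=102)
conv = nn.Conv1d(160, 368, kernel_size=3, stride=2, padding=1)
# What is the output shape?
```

Input: (5, 160, 102) -> Output: (5, 368, 51)

Answer: (5, 368, 51)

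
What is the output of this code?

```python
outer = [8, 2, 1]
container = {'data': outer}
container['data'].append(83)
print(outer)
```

Key concept: dict holds reference to list.
Step by step:
`outer = [8, 2, 1]` → outer = [8, 2, 1]
`container = {'data': outer}` → container = {'data': [8, 2, 1]}
`container['data'].append(83)` → outer = [8, 2, 1, 83]; container = {'data': [8, 2, 1, 83]}
`print(outer)` → prints [8, 2, 1, 83]

Answer: [8, 2, 1, 83]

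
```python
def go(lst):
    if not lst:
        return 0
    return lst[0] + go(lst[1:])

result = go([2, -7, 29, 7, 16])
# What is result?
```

2 + (-7) + 29 + 7 + 16 + 0 = 47

Answer: 47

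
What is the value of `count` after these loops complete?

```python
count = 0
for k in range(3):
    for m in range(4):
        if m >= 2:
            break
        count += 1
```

Inner breaks at 2, outer runs 3 times
`count` takes the values: 0 → 1 → 2 → 3 → 4 → 5 → 6

Answer: 6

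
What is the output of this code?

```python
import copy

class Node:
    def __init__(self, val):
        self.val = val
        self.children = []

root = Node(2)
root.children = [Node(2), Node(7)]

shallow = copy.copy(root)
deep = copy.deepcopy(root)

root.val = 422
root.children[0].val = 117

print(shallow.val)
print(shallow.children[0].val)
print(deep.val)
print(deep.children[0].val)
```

Key concept: deep copy with custom objects.
Step by step:
`root = Node(2)` → root = Node(val=2, children=[])
`root.children = [Node(2), Node(7)]` → root = Node(val=2, children=[Node(val=2, children=[]), Node(val=7, children=[])])
`shallow = copy.copy(root)` → shallow = Node(val=2, children=[Node(val=2, children=[]), Node(val=7, children=[])])
`deep = copy.deepcopy(root)` → deep = Node(val=2, children=[Node(val=2, children=[]), Node(val=7, children=[])])
`root.val = 422` → root = Node(val=422, children=[Node(val=2, children=[]), Node(val=7, children=[])])
`root.children[0].val = 117` → root = Node(val=422, children=[Node(val=117, children=[]), Node(val=7, children=[])]); shallow = Node(val=2, children=[Node(val=117, children=[]), Node(val=7, children=[])])
`print(shallow.val)` → prints 2
`print(shallow.children[0].val)` → prints 117
`print(deep.val)` → prints 2
`print(deep.children[0].val)` → prints 2

Answer:
2
117
2
2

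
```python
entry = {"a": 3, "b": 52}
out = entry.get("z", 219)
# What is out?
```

Trace:
`entry = {"a": 3, "b": 52}` → entry = {'a': 3, 'b': 52}
`out = entry.get("z", 219)` → out = 219
So out = 219

Answer: 219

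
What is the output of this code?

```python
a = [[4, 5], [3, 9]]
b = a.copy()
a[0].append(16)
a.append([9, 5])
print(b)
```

Key concept: shallow copy with nested lists.
Step by step:
`a = [[4, 5], [3, 9]]` → a = [[4, 5], [3, 9]]
`b = a.copy()` → b = [[4, 5], [3, 9]]
`a[0].append(16)` → a = [[4, 5, 16], [3, 9]]; b = [[4, 5, 16], [3, 9]]
`a.append([9, 5])` → a = [[4, 5, 16], [3, 9], [9, 5]]
`print(b)` → prints [[4, 5, 16], [3, 9]]

Answer: [[4, 5, 16], [3, 9]]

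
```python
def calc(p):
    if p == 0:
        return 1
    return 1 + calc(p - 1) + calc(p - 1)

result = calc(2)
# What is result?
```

calc(p) = 1 + 2·calc(p-1), calc(0)=1. Closed form: (1+1)·2^2 - 1 = 7.

Answer: 7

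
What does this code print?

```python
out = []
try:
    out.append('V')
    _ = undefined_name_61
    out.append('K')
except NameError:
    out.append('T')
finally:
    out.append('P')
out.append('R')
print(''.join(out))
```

Execution trace: 'V' (try body) → 'T' (except NameError) → 'P' (finally) → 'R' (after the try/except). Output: VTPR

Answer: VTPR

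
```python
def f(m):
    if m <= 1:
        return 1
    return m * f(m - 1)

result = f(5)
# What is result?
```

f(5) = 5 * 4 * 3 * 2 * 1 = 120

Answer: 120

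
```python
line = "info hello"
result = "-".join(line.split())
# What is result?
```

Trace:
`line = "info hello"` → line = 'info hello'
`result = "-".join(line.split())` → result = 'info-hello'
So result = 'info-hello'

Answer: 'info-hello'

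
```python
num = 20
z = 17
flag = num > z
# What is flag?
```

Trace:
`num = 20` → num = 20
`z = 17` → z = 17
`flag = num > z` → flag = True
So flag = True

Answer: True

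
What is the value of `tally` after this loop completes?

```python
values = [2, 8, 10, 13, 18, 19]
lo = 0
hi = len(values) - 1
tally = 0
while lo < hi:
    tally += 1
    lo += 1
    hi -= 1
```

Iterations until pointers meet (list length 6)
`tally` takes the values: 0 → 1 → 2 → 3

Answer: 3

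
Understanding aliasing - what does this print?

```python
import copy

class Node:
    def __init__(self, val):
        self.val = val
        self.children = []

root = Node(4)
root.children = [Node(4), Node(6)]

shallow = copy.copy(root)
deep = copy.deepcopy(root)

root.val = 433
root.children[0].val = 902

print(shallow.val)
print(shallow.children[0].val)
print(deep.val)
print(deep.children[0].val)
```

Key concept: deep copy with custom objects.
Step by step:
`root = Node(4)` → root = Node(val=4, children=[])
`root.children = [Node(4), Node(6)]` → root = Node(val=4, children=[Node(val=4, children=[]), Node(val=6, children=[])])
`shallow = copy.copy(root)` → shallow = Node(val=4, children=[Node(val=4, children=[]), Node(val=6, children=[])])
`deep = copy.deepcopy(root)` → deep = Node(val=4, children=[Node(val=4, children=[]), Node(val=6, children=[])])
`root.val = 433` → root = Node(val=433, children=[Node(val=4, children=[]), Node(val=6, children=[])])
`root.children[0].val = 902` → root = Node(val=433, children=[Node(val=902, children=[]), Node(val=6, children=[])]); shallow = Node(val=4, children=[Node(val=902, children=[]), Node(val=6, children=[])])
`print(shallow.val)` → prints 4
`print(shallow.children[0].val)` → prints 902
`print(deep.val)` → prints 4
`print(deep.children[0].val)` → prints 4

Answer:
4
902
4
4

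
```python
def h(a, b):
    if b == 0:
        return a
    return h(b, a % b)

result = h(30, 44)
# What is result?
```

h(30, 44) -> h(44, 30) -> h(30, 14) -> h(14, 2) -> h(2, 0) -> 2

Answer: 2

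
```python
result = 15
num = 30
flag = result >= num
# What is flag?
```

Trace:
`result = 15` → result = 15
`num = 30` → num = 30
`flag = result >= num` → flag = False
So flag = False

Answer: False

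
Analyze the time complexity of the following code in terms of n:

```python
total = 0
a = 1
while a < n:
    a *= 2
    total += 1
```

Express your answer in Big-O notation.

Each loop level contributes: log n. Multiplying the contributions gives O(log n).

Answer: O(log n)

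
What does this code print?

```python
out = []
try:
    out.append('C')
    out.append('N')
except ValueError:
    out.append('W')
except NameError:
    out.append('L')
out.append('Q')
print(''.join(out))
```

Execution trace: 'C' (try body) → 'N' (try body, no exception) → 'Q' (after the try/except). Output: CNQ

Answer: CNQ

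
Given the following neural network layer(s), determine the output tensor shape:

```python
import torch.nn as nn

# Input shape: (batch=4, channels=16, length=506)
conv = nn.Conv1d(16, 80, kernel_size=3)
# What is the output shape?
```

Input: (4, 16, 506) -> Output: (4, 80, 504)

Answer: (4, 80, 504)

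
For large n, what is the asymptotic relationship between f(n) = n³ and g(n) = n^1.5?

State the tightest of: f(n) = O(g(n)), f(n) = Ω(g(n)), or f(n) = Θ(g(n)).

n³ vs n^1.5: f(n) = Ω(g(n)) but not O(g(n)) — n³ grows strictly faster than n^1.5.

Answer: f(n) = Ω(g(n)) but not O(g(n)) — n³ grows strictly faster than n^1.5.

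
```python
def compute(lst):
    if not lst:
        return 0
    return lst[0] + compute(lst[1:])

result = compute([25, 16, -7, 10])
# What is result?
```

25 + 16 + (-7) + 10 + 0 = 44

Answer: 44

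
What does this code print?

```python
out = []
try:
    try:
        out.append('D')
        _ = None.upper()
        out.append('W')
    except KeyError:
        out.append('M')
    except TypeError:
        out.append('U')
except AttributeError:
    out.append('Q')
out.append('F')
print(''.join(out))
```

Execution trace: 'D' (try body) → 'Q' (outer except AttributeError) → 'F' (after the try/except). Output: DQF

Answer: DQF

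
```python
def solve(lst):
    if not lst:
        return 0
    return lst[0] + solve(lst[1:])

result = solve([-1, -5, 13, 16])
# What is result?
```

(-1) + (-5) + 13 + 16 + 0 = 23

Answer: 23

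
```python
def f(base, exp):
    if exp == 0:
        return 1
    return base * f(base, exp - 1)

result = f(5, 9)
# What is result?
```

f(5, 9) = 5 * 5 * 5 * 5 * 5 * 5 * 5 * 5 * 5 = 1953125

Answer: 1953125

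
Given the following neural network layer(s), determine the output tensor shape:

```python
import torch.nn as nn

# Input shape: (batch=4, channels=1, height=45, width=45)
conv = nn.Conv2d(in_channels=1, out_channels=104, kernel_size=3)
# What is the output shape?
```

Input: (4, 1, 45, 45) -> Output: (4, 104, 43, 43)

Answer: (4, 104, 43, 43)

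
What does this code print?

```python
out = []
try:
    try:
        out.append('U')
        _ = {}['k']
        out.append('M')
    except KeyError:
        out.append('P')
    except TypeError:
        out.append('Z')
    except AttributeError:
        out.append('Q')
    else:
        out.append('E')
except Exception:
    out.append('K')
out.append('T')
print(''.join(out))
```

Execution trace: 'U' (inner try body) → 'P' (inner except KeyError) → 'T' (after the try/except). Output: UPT

Answer: UPT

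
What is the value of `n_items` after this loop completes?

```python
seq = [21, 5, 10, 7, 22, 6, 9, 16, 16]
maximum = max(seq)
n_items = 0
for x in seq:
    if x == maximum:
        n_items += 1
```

Count of max value 22 in [21, 5, 10, 7, 22, 6, 9, 16, 16]
`n_items` takes the values: 0 → 1

Answer: 1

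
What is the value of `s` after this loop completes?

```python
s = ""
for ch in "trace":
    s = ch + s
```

Reverse 'trace'
`s` takes the values: "" → "t" → "rt" → "art" → "cart" → "ecart"

Answer: "ecart"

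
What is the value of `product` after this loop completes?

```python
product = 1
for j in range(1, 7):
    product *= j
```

6! = 720
`product` takes the values: 1 → 2 → 6 → 24 → 120 → 720

Answer: 720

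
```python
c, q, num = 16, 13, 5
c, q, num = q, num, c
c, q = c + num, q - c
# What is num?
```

Trace:
`c, q, num = 16, 13, 5` → c = 16; q = 13; num = 5
`c, q, num = q, num, c` → c = 13; q = 5; num = 16
`c, q = c + num, q - c` → c = 29; q = -8
So num = 16

Answer: 16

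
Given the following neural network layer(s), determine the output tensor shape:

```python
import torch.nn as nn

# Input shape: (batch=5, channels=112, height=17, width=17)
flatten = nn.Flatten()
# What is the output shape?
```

Input: (5, 112, 17, 17) -> Output: (5, 32368)

Answer: (5, 32368)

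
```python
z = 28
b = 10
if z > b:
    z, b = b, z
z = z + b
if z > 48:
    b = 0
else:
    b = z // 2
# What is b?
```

Trace:
`z = 28` → z = 28
`b = 10` → b = 10
`if z > b: ...` → z > b is True → z = 10; b = 28
`z = z + b` → z = 38
`if z > 48: ...` → z > 48 is False, take else branch → b = 19
So b = 19

Answer: 19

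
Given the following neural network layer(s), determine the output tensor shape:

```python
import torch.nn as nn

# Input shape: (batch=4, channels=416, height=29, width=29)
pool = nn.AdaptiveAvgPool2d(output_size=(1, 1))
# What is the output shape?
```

Input: (4, 416, 29, 29) -> Output: (4, 416, 1, 1)

Answer: (4, 416, 1, 1)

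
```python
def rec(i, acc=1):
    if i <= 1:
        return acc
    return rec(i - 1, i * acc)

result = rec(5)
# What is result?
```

Accumulator trace (n, acc): (5, 1) -> (4, 5) -> (3, 20) -> (2, 60) -> (1, 120) -> return 120

Answer: 120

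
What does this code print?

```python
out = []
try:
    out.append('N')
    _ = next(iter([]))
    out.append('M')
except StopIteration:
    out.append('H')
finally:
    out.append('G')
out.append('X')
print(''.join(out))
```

Execution trace: 'N' (try body) → 'H' (except StopIteration) → 'G' (finally) → 'X' (after the try/except). Output: NHGX

Answer: NHGX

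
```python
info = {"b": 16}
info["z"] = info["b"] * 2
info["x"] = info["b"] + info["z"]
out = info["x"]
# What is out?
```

Trace:
`info = {"b": 16}` → info = {'b': 16}
`info["z"] = info["b"] * 2` → info = {'b': 16, 'z': 32}
`info["x"] = info["b"] + info["z"]` → info = {'b': 16, 'z': 32, 'x': 48}
`out = info["x"]` → out = 48
So out = 48

Answer: 48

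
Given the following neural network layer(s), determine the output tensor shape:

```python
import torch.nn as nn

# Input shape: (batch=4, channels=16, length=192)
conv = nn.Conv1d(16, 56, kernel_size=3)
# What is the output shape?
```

Input: (4, 16, 192) -> Output: (4, 56, 190)

Answer: (4, 56, 190)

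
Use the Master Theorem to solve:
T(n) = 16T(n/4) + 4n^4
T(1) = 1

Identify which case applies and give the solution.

a=16, b=4, f(n)=4n^4. log_4(16) = 2. Since c=4 > 2 and the regularity condition holds (16(n/4)^4 = (16/4^4)n^4 with 16/4^4 < 1), Case 3 applies: T(n) = Θ(f(n)) = O(n^4).

Answer: O(n^4) - Case 3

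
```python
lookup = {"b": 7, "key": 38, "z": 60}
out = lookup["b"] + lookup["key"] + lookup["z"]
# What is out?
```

Trace:
`lookup = {"b": 7, "key": 38, "z": 60}` → lookup = {'b': 7, 'key': 38, 'z': 60}
`out = lookup["b"] + lookup["key"] + lookup["z"]` → out = 105
So out = 105

Answer: 105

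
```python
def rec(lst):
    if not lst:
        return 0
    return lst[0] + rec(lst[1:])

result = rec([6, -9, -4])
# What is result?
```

6 + (-9) + (-4) + 0 = -7

Answer: -7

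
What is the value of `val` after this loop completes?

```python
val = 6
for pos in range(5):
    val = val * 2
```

Multiply by 2, 5 times: 6 * 2^5 = 192
`val` takes the values: 6 → 12 → 24 → 48 → 96 → 192

Answer: 192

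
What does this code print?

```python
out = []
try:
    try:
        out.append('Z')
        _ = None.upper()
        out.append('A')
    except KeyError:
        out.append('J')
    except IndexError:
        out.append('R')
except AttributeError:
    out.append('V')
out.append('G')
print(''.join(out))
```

Execution trace: 'Z' (inner try body) → 'V' (outer except AttributeError) → 'G' (after the try/except). Output: ZVG

Answer: ZVG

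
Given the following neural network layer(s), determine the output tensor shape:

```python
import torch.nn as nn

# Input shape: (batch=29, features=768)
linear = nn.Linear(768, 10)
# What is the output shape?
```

Input: (29, 768) -> Output: (29, 10)

Answer: (29, 10)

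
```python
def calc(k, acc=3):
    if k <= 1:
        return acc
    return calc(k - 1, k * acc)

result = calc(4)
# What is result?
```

Accumulator trace (n, acc): (4, 3) -> (3, 12) -> (2, 36) -> (1, 72) -> return 72

Answer: 72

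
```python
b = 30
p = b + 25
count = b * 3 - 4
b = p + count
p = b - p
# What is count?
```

Trace:
`b = 30` → b = 30
`p = b + 25` → p = 55
`count = b * 3 - 4` → count = 86
`b = p + count` → b = 141
`p = b - p` → p = 86
So count = 86

Answer: 86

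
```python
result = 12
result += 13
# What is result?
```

Trace:
`result = 12` → result = 12
`result += 13` → result = 25
So result = 25

Answer: 25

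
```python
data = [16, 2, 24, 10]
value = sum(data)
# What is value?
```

Trace:
`data = [16, 2, 24, 10]` → data = [16, 2, 24, 10]
`value = sum(data)` → value = 52
So value = 52

Answer: 52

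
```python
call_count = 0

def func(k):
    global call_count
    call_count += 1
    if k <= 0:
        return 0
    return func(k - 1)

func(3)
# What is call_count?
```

Linear recursion stepping by 1: 4 calls from k=3 down to ≤0.

Answer: 4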